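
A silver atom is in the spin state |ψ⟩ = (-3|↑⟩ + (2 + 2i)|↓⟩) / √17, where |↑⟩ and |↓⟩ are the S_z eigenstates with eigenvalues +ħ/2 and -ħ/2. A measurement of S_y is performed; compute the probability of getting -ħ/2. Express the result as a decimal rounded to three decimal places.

0.853

|-y⟩ = (|↑⟩ - i|↓⟩)/√2, so ⟨-y|ψ⟩ = (-5 + 2i) / (√2·√17).
P = |-5 + 2i|² / 34 = 29/34.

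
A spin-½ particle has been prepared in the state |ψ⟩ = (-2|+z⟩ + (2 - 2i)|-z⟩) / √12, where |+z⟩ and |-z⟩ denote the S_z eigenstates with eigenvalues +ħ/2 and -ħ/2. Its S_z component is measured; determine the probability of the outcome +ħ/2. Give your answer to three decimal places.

0.333

The +ħ/2 outcome corresponds to |+z⟩. Its amplitude in |ψ⟩ is -2/√12.
P = |-2|² / 12 = 4/12.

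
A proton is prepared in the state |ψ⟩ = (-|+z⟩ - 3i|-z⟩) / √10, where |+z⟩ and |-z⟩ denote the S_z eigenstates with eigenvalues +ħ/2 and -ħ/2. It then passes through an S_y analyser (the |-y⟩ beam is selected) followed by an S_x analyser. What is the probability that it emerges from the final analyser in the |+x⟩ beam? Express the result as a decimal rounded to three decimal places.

0.100

First analyser (S_y): P(|-y⟩) = |⟨-y|ψ⟩|² = 4/20.
After stage 1 the state is |-y⟩; P(|+x⟩) = |⟨+x|-y⟩|² = 1/2.
Joint probability = 4/20 × 1/2 = 0.100.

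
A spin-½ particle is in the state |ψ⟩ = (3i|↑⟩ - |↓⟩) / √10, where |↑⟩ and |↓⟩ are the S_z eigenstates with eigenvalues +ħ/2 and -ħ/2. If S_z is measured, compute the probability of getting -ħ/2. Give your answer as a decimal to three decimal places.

0.100

The -ħ/2 outcome corresponds to |↓⟩. Its amplitude in |ψ⟩ is -1/√10.
P = |-1|² / 10 = 1/10.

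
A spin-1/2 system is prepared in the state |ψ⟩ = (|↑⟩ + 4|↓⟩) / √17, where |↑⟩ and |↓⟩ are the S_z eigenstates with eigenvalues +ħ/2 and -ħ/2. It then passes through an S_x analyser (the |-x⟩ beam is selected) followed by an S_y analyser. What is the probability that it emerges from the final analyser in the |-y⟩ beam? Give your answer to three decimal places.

0.132

First analyser (S_x): P(|-x⟩) = |⟨-x|ψ⟩|² = 9/34.
After stage 1 the state is |-x⟩; P(|-y⟩) = |⟨-y|-x⟩|² = 1/2.
Joint probability = 9/34 × 1/2 = 0.132.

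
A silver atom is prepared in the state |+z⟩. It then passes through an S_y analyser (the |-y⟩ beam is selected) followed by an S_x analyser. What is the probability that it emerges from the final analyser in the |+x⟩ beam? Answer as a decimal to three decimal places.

0.250

First analyser (S_y): from |+z⟩, P(|-y⟩) = 1/2.
After stage 1 the state is |-y⟩; P(|+x⟩) = |⟨+x|-y⟩|² = 1/2.
Joint probability = 1/2 × 1/2 = 0.250.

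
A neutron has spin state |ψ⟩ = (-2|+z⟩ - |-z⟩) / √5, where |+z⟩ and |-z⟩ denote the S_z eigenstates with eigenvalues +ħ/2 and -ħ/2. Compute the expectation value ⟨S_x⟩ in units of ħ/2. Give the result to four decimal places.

0.8000

⟨σ_x⟩ = 2 Re(a* b)/(|a|²+|b|²) with a = -2, b = -1.
a* b = 2, so ⟨σ_x⟩ = 4/5.
⟨S_x⟩ = (ħ/2)·⟨σ_x⟩.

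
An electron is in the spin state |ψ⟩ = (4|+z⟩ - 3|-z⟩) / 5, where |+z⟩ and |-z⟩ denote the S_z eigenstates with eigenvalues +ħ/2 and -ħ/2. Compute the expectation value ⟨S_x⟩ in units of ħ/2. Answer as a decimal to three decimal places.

-0.960

⟨σ_x⟩ = 2 Re(a* b)/(|a|²+|b|²) with a = 4, b = -3.
a* b = -12, so ⟨σ_x⟩ = -24/25.
⟨S_x⟩ = (ħ/2)·⟨σ_x⟩.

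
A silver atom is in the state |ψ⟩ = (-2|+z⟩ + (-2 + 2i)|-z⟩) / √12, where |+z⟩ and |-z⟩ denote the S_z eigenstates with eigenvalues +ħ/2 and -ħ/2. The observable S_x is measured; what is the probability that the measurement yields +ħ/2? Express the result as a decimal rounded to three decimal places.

0.833

|+x⟩ = (|+z⟩ + |-z⟩)/√2, so ⟨+x|ψ⟩ = (-4 + 2i) / (√2·√12).
P = |-4 + 2i|² / 24 = 20/24.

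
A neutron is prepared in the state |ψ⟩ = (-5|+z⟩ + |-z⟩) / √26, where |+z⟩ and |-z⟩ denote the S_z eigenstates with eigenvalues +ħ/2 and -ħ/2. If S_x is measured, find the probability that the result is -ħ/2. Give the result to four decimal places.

0.6923

|-x⟩ = (|+z⟩ - |-z⟩)/√2, so ⟨-x|ψ⟩ = (-6) / (√2·√26).
P = |-6|² / 52 = 36/52.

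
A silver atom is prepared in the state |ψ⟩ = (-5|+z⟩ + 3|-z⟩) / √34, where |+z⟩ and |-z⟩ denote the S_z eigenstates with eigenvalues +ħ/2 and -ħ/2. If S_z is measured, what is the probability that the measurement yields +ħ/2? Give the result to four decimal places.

The +ħ/2 outcome corresponds to |+z⟩. Its amplitude in |ψ⟩ is -5/√34.
P = |-5|² / 34 = 25/34.

0.7353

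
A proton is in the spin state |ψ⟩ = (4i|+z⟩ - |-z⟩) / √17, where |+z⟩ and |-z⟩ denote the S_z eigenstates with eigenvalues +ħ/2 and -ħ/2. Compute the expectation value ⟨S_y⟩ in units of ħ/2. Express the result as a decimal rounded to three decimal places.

0.471

⟨σ_y⟩ = 2 Im(a* b)/(|a|²+|b|²) with a = 4i, b = -1.
a* b = 4i, so ⟨σ_y⟩ = 8/17.
⟨S_y⟩ = (ħ/2)·⟨σ_y⟩.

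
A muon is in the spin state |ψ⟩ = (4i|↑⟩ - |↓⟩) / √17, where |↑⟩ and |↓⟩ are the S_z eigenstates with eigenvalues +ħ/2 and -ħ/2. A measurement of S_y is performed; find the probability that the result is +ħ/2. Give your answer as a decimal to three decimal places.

|+y⟩ = (|↑⟩ + i|↓⟩)/√2, so ⟨+y|ψ⟩ = (5i) / (√2·√17).
P = |5i|² / 34 = 25/34.

0.735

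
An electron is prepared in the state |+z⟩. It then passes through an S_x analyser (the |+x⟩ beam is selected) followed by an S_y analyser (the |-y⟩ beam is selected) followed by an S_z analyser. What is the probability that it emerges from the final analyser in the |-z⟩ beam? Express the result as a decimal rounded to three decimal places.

0.125

First analyser (S_x): from |+z⟩, P(|+x⟩) = 1/2.
After stage 1 the state is |+x⟩; P(|-y⟩) = |⟨-y|+x⟩|² = 1/2.
After stage 2 the state is |-y⟩; P(|-z⟩) = |⟨-z|-y⟩|² = 1/2.
Joint probability = 1/2 × 1/2 × 1/2 = 0.125.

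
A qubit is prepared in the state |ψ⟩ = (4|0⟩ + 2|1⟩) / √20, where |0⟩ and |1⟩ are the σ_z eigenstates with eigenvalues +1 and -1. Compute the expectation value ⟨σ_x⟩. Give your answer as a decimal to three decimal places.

⟨σ_x⟩ = 2 Re(a* b)/(|a|²+|b|²) with a = 4, b = 2.
a* b = 8, so ⟨σ_x⟩ = 16/20.

0.800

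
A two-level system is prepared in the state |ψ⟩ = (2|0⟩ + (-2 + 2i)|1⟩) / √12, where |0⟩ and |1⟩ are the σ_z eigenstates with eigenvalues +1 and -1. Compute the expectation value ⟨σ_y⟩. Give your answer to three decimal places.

0.667

⟨σ_y⟩ = 2 Im(a* b)/(|a|²+|b|²) with a = 2, b = (-2 + 2i).
a* b = (-4 + 4i), so ⟨σ_y⟩ = 8/12.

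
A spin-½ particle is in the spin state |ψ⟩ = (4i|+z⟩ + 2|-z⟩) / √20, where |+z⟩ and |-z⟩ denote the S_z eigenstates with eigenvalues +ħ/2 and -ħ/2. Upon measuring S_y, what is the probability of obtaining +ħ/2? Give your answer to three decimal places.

0.100

|+y⟩ = (|+z⟩ + i|-z⟩)/√2, so ⟨+y|ψ⟩ = (2i) / (√2·√20).
P = |2i|² / 40 = 4/40.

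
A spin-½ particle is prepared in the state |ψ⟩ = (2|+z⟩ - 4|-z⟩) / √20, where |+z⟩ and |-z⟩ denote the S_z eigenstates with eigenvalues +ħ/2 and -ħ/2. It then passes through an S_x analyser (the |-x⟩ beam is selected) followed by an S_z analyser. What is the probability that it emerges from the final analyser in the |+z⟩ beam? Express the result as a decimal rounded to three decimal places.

First analyser (S_x): P(|-x⟩) = |⟨-x|ψ⟩|² = 36/40.
After stage 1 the state is |-x⟩; P(|+z⟩) = |⟨+z|-x⟩|² = 1/2.
Joint probability = 36/40 × 1/2 = 0.450.

0.450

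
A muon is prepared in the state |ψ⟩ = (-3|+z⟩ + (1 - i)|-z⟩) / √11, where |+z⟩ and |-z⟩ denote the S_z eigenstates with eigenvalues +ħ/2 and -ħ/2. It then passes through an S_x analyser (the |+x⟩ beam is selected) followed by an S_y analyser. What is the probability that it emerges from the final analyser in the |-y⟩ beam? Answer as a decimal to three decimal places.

0.114

First analyser (S_x): P(|+x⟩) = |⟨+x|ψ⟩|² = 5/22.
After stage 1 the state is |+x⟩; P(|-y⟩) = |⟨-y|+x⟩|² = 1/2.
Joint probability = 5/22 × 1/2 = 0.114.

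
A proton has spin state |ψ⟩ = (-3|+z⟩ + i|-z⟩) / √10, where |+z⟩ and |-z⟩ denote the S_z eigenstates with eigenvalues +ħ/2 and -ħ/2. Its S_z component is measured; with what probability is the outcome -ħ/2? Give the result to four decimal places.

0.1000

The -ħ/2 outcome corresponds to |-z⟩. Its amplitude in |ψ⟩ is i/√10.
P = |i|² / 10 = 1/10.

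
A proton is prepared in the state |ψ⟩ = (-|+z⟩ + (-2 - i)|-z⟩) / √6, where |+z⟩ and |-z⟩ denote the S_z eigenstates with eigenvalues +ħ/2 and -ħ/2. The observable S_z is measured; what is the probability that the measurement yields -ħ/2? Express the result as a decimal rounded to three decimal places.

0.833

The -ħ/2 outcome corresponds to |-z⟩. Its amplitude in |ψ⟩ is (-2 - i)/√6.
P = |-2 - i|² / 6 = 5/6.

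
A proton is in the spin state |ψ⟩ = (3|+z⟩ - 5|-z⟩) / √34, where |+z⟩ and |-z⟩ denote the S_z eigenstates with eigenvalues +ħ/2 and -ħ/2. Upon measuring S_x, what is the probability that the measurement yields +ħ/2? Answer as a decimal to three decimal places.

0.059

|+x⟩ = (|+z⟩ + |-z⟩)/√2, so ⟨+x|ψ⟩ = (-2) / (√2·√34).
P = |-2|² / 68 = 4/68.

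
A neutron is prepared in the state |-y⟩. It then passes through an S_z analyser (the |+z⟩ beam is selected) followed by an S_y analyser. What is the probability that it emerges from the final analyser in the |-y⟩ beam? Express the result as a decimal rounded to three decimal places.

0.250

First analyser (S_z): from |-y⟩, P(|+z⟩) = 1/2.
After stage 1 the state is |+z⟩; P(|-y⟩) = |⟨-y|+z⟩|² = 1/2.
Joint probability = 1/2 × 1/2 = 0.250.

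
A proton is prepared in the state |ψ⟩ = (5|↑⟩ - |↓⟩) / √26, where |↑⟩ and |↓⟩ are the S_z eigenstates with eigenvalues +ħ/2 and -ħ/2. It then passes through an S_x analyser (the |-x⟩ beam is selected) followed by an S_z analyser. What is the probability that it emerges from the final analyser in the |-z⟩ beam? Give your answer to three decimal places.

First analyser (S_x): P(|-x⟩) = |⟨-x|ψ⟩|² = 36/52.
After stage 1 the state is |-x⟩; P(|-z⟩) = |⟨-z|-x⟩|² = 1/2.
Joint probability = 36/52 × 1/2 = 0.346.

0.346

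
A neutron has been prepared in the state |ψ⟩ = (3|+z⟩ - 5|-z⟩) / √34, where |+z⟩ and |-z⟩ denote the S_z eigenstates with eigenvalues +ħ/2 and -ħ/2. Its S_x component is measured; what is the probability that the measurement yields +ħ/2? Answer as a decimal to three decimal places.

|+x⟩ = (|+z⟩ + |-z⟩)/√2, so ⟨+x|ψ⟩ = (-2) / (√2·√34).
P = |-2|² / 68 = 4/68.

0.059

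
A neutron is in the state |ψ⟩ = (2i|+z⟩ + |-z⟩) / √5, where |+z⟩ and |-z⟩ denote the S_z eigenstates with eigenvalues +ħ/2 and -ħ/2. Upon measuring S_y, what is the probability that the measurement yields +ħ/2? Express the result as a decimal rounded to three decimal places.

0.100

|+y⟩ = (|+z⟩ + i|-z⟩)/√2, so ⟨+y|ψ⟩ = (i) / (√2·√5).
P = |i|² / 10 = 1/10.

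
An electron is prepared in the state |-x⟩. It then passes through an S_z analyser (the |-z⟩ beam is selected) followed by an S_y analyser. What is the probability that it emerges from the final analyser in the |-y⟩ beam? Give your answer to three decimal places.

0.250

First analyser (S_z): from |-x⟩, P(|-z⟩) = 1/2.
After stage 1 the state is |-z⟩; P(|-y⟩) = |⟨-y|-z⟩|² = 1/2.
Joint probability = 1/2 × 1/2 = 0.250.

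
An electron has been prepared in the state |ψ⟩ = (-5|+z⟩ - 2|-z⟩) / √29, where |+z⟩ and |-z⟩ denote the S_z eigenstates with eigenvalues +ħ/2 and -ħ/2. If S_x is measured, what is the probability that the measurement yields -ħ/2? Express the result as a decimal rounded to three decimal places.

|-x⟩ = (|+z⟩ - |-z⟩)/√2, so ⟨-x|ψ⟩ = (-3) / (√2·√29).
P = |-3|² / 58 = 9/58.

0.155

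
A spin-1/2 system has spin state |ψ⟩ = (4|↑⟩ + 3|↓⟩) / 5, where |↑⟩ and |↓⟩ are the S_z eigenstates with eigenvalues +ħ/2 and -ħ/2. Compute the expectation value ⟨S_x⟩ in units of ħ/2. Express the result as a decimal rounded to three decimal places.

⟨σ_x⟩ = 2 Re(a* b)/(|a|²+|b|²) with a = 4, b = 3.
a* b = 12, so ⟨σ_x⟩ = 24/25.
⟨S_x⟩ = (ħ/2)·⟨σ_x⟩.

0.960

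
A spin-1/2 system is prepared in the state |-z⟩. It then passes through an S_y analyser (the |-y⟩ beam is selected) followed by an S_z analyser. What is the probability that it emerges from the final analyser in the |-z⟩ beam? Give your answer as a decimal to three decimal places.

0.250

First analyser (S_y): from |-z⟩, P(|-y⟩) = 1/2.
After stage 1 the state is |-y⟩; P(|-z⟩) = |⟨-z|-y⟩|² = 1/2.
Joint probability = 1/2 × 1/2 = 0.250.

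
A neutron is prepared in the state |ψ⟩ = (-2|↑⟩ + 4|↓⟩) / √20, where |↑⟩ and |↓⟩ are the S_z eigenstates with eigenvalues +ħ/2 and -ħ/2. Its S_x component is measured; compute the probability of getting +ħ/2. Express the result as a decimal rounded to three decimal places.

|+x⟩ = (|↑⟩ + |↓⟩)/√2, so ⟨+x|ψ⟩ = (2) / (√2·√20).
P = |2|² / 40 = 4/40.

0.100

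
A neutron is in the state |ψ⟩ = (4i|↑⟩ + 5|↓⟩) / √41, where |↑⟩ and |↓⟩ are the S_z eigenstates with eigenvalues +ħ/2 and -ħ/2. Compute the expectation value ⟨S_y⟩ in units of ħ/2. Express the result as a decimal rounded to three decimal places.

⟨σ_y⟩ = 2 Im(a* b)/(|a|²+|b|²) with a = 4i, b = 5.
a* b = -20i, so ⟨σ_y⟩ = -40/41.
⟨S_y⟩ = (ħ/2)·⟨σ_y⟩.

-0.976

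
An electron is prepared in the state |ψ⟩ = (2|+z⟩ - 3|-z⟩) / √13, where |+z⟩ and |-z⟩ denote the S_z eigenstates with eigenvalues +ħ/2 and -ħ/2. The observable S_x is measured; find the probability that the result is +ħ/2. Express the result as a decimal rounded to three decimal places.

|+x⟩ = (|+z⟩ + |-z⟩)/√2, so ⟨+x|ψ⟩ = (-1) / (√2·√13).
P = |-1|² / 26 = 1/26.

0.038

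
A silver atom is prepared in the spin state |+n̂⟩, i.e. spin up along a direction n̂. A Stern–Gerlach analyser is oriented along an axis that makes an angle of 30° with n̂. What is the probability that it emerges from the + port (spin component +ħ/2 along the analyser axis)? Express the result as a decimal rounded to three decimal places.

0.933

For spin-½, the probability of finding spin-up along an axis at angle θ to the initial spin direction is cos²(θ/2); spin-down is sin²(θ/2).
θ = 30°, so P = cos²(15°) ≈ 0.933.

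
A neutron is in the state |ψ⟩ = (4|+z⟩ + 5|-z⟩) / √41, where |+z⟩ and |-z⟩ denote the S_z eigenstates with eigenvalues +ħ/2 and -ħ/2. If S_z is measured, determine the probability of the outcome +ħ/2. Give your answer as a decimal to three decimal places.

The +ħ/2 outcome corresponds to |+z⟩. Its amplitude in |ψ⟩ is 4/√41.
P = |4|² / 41 = 16/41.

0.390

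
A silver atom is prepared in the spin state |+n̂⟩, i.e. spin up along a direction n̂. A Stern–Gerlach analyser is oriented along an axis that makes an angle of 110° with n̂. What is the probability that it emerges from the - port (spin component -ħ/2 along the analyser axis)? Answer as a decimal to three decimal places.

0.671

For spin-½, the probability of finding spin-up along an axis at angle θ to the initial spin direction is cos²(θ/2); spin-down is sin²(θ/2).
θ = 110°, so P = sin²(55°) ≈ 0.671.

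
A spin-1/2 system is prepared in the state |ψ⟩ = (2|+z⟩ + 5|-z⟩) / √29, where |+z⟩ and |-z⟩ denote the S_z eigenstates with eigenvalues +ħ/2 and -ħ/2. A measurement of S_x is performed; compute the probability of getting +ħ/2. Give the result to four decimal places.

0.8448

|+x⟩ = (|+z⟩ + |-z⟩)/√2, so ⟨+x|ψ⟩ = (7) / (√2·√29).
P = |7|² / 58 = 49/58.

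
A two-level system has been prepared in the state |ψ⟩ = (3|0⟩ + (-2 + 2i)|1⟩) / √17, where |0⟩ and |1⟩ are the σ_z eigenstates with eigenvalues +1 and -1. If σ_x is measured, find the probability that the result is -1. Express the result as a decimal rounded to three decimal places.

0.853

|-x⟩ = (|0⟩ - |1⟩)/√2, so ⟨-x|ψ⟩ = (5 - 2i) / (√2·√17).
P = |5 - 2i|² / 34 = 29/34.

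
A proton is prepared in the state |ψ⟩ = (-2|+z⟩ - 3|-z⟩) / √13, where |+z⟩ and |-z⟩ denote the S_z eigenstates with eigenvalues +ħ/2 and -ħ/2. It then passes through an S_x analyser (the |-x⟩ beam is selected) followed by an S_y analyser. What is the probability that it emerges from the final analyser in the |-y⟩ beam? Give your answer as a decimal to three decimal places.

0.019

First analyser (S_x): P(|-x⟩) = |⟨-x|ψ⟩|² = 1/26.
After stage 1 the state is |-x⟩; P(|-y⟩) = |⟨-y|-x⟩|² = 1/2.
Joint probability = 1/26 × 1/2 = 0.019.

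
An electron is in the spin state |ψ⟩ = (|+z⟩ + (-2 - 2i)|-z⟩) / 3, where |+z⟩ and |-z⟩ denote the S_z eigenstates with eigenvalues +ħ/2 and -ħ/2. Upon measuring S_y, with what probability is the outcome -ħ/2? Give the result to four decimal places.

|-y⟩ = (|+z⟩ - i|-z⟩)/√2, so ⟨-y|ψ⟩ = (3 - 2i) / (√2·3).
P = |3 - 2i|² / 18 = 13/18.

0.7222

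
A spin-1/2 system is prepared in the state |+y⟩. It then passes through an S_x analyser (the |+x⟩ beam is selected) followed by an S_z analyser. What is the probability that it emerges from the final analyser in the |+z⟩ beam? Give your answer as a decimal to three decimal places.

First analyser (S_x): from |+y⟩, P(|+x⟩) = 1/2.
After stage 1 the state is |+x⟩; P(|+z⟩) = |⟨+z|+x⟩|² = 1/2.
Joint probability = 1/2 × 1/2 = 0.250.

0.250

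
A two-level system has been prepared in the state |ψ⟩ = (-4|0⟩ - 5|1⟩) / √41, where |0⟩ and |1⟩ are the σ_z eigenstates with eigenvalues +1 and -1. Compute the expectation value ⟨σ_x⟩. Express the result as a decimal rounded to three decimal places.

0.976

⟨σ_x⟩ = 2 Re(a* b)/(|a|²+|b|²) with a = -4, b = -5.
a* b = 20, so ⟨σ_x⟩ = 40/41.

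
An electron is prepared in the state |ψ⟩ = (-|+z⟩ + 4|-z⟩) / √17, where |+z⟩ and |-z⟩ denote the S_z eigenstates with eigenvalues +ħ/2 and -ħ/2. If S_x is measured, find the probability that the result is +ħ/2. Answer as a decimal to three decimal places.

|+x⟩ = (|+z⟩ + |-z⟩)/√2, so ⟨+x|ψ⟩ = (3) / (√2·√17).
P = |3|² / 34 = 9/34.

0.265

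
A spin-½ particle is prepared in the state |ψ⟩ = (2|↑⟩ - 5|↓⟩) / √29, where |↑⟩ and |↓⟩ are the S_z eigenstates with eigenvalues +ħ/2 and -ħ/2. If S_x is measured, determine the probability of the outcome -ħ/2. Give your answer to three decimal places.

0.845

|-x⟩ = (|↑⟩ - |↓⟩)/√2, so ⟨-x|ψ⟩ = (7) / (√2·√29).
P = |7|² / 58 = 49/58.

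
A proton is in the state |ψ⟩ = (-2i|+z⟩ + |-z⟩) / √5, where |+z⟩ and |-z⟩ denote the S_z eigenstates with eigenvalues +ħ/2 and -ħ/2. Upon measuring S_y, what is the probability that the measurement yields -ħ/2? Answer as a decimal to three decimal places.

|-y⟩ = (|+z⟩ - i|-z⟩)/√2, so ⟨-y|ψ⟩ = (-i) / (√2·√5).
P = |-i|² / 10 = 1/10.

0.100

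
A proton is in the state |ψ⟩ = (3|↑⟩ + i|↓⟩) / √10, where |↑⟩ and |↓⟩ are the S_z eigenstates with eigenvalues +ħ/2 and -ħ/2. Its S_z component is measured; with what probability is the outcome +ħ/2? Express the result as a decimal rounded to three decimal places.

0.900

The +ħ/2 outcome corresponds to |↑⟩. Its amplitude in |ψ⟩ is 3/√10.
P = |3|² / 10 = 9/10.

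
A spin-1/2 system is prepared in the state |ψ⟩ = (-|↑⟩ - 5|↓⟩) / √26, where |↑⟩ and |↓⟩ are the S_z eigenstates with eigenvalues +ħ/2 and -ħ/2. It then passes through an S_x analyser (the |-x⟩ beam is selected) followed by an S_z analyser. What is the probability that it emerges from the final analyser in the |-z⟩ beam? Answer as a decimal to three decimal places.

First analyser (S_x): P(|-x⟩) = |⟨-x|ψ⟩|² = 16/52.
After stage 1 the state is |-x⟩; P(|-z⟩) = |⟨-z|-x⟩|² = 1/2.
Joint probability = 16/52 × 1/2 = 0.154.

0.154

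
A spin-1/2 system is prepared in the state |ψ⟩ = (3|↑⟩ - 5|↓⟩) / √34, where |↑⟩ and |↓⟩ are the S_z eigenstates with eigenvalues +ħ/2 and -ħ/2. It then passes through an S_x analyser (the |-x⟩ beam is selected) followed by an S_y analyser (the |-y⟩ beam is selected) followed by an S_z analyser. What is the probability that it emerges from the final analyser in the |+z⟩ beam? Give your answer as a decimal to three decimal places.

First analyser (S_x): P(|-x⟩) = |⟨-x|ψ⟩|² = 64/68.
After stage 1 the state is |-x⟩; P(|-y⟩) = |⟨-y|-x⟩|² = 1/2.
After stage 2 the state is |-y⟩; P(|+z⟩) = |⟨+z|-y⟩|² = 1/2.
Joint probability = 64/68 × 1/2 × 1/2 = 0.235.

0.235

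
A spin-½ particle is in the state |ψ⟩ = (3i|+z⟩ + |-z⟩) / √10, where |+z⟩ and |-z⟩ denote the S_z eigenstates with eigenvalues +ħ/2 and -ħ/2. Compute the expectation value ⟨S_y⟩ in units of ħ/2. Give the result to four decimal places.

-0.6000

⟨σ_y⟩ = 2 Im(a* b)/(|a|²+|b|²) with a = 3i, b = 1.
a* b = -3i, so ⟨σ_y⟩ = -6/10.
⟨S_y⟩ = (ħ/2)·⟨σ_y⟩.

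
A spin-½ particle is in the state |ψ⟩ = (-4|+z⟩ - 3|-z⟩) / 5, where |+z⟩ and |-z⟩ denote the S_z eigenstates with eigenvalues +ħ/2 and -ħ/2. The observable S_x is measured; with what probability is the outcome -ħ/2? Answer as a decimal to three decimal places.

0.020

|-x⟩ = (|+z⟩ - |-z⟩)/√2, so ⟨-x|ψ⟩ = (-1) / (√2·5).
P = |-1|² / 50 = 1/50.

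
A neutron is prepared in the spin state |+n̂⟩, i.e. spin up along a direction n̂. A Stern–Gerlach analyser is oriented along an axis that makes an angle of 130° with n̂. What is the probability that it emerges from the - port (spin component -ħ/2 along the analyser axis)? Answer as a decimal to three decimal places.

0.821

For spin-½, the probability of finding spin-up along an axis at angle θ to the initial spin direction is cos²(θ/2); spin-down is sin²(θ/2).
θ = 130°, so P = sin²(65°) ≈ 0.821.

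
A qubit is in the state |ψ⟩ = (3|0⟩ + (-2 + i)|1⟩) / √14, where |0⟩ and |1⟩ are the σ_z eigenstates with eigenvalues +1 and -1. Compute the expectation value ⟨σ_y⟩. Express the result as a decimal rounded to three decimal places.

⟨σ_y⟩ = 2 Im(a* b)/(|a|²+|b|²) with a = 3, b = (-2 + i).
a* b = (-6 + 3i), so ⟨σ_y⟩ = 6/14.

0.429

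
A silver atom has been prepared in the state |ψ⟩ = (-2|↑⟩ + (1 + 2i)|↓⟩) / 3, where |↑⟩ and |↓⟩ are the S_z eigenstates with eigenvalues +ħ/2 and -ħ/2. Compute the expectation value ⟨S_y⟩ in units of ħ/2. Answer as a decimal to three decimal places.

⟨σ_y⟩ = 2 Im(a* b)/(|a|²+|b|²) with a = -2, b = (1 + 2i).
a* b = (-2 - 4i), so ⟨σ_y⟩ = -8/9.
⟨S_y⟩ = (ħ/2)·⟨σ_y⟩.

-0.889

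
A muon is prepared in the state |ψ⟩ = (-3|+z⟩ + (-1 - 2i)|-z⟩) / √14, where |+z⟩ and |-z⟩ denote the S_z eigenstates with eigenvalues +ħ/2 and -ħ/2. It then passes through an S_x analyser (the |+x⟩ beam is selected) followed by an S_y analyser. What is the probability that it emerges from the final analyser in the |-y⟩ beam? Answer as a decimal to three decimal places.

0.357

First analyser (S_x): P(|+x⟩) = |⟨+x|ψ⟩|² = 20/28.
After stage 1 the state is |+x⟩; P(|-y⟩) = |⟨-y|+x⟩|² = 1/2.
Joint probability = 20/28 × 1/2 = 0.357.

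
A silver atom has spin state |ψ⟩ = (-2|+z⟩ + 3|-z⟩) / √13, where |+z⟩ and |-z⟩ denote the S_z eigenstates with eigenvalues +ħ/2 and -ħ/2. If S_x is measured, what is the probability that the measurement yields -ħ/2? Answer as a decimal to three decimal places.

|-x⟩ = (|+z⟩ - |-z⟩)/√2, so ⟨-x|ψ⟩ = (-5) / (√2·√13).
P = |-5|² / 26 = 25/26.

0.962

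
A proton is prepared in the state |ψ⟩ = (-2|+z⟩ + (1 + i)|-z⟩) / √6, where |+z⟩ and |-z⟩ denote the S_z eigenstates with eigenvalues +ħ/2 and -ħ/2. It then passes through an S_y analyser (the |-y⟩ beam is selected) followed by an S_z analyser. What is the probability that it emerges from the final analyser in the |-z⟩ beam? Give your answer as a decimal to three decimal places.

First analyser (S_y): P(|-y⟩) = |⟨-y|ψ⟩|² = 10/12.
After stage 1 the state is |-y⟩; P(|-z⟩) = |⟨-z|-y⟩|² = 1/2.
Joint probability = 10/12 × 1/2 = 0.417.

0.417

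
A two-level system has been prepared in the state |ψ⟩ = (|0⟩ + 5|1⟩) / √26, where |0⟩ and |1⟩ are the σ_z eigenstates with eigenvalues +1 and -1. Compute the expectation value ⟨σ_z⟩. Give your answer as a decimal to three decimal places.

⟨σ_z⟩ = |a|² - |b|² divided by |a|²+|b|², with a, b the |0⟩, |1⟩ amplitudes.
= (1 - 25)/26 = -24/26.

-0.923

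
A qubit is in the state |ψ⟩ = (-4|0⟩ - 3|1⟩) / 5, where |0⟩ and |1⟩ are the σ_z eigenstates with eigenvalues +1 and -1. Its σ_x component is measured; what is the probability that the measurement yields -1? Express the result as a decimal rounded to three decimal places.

0.020

|-x⟩ = (|0⟩ - |1⟩)/√2, so ⟨-x|ψ⟩ = (-1) / (√2·5).
P = |-1|² / 50 = 1/50.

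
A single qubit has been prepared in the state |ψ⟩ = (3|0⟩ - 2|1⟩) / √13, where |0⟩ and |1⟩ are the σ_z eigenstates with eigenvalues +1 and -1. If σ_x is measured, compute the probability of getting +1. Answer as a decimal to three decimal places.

0.038

|+x⟩ = (|0⟩ + |1⟩)/√2, so ⟨+x|ψ⟩ = (1) / (√2·√13).
P = |1|² / 26 = 1/26.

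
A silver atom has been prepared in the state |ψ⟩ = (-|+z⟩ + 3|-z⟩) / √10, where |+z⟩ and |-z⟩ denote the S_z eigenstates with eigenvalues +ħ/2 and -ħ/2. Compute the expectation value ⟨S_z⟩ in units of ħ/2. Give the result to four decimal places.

⟨σ_z⟩ = |a|² - |b|² divided by |a|²+|b|², with a, b the |+z⟩, |-z⟩ amplitudes.
= (1 - 9)/10 = -8/10.
⟨S_z⟩ = (ħ/2)·⟨σ_z⟩.

-0.8000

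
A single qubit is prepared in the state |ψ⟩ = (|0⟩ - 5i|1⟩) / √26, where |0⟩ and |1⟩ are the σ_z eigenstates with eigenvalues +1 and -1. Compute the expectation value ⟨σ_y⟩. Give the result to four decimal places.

⟨σ_y⟩ = 2 Im(a* b)/(|a|²+|b|²) with a = 1, b = -5i.
a* b = -5i, so ⟨σ_y⟩ = -10/26.

-0.3846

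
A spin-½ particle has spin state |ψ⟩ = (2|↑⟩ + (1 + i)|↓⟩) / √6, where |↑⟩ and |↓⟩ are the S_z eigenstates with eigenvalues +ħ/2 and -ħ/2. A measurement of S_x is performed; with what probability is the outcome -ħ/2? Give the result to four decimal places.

0.1667

|-x⟩ = (|↑⟩ - |↓⟩)/√2, so ⟨-x|ψ⟩ = (1 - i) / (√2·√6).
P = |1 - i|² / 12 = 2/12.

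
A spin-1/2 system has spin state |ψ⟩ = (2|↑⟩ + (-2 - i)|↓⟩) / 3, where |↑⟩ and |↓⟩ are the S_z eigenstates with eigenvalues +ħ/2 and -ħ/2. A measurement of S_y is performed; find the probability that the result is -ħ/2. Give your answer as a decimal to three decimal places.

0.722

|-y⟩ = (|↑⟩ - i|↓⟩)/√2, so ⟨-y|ψ⟩ = (3 - 2i) / (√2·3).
P = |3 - 2i|² / 18 = 13/18.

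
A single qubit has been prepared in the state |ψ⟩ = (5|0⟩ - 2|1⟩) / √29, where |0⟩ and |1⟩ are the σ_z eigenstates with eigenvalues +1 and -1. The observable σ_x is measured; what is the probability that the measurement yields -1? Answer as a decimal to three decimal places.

0.845

|-x⟩ = (|0⟩ - |1⟩)/√2, so ⟨-x|ψ⟩ = (7) / (√2·√29).
P = |7|² / 58 = 49/58.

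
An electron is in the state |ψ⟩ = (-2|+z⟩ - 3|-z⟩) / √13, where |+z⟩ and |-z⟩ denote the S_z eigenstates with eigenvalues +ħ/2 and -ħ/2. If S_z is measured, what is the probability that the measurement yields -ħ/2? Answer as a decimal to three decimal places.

The -ħ/2 outcome corresponds to |-z⟩. Its amplitude in |ψ⟩ is -3/√13.
P = |-3|² / 13 = 9/13.

0.692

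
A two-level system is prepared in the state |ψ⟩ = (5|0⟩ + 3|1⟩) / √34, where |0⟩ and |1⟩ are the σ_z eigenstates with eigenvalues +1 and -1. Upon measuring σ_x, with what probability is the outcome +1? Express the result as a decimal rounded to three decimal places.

|+x⟩ = (|0⟩ + |1⟩)/√2, so ⟨+x|ψ⟩ = (8) / (√2·√34).
P = |8|² / 68 = 64/68.

0.941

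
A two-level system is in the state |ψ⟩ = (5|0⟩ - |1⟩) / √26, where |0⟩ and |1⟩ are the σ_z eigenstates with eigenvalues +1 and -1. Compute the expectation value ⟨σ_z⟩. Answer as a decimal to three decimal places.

⟨σ_z⟩ = |a|² - |b|² divided by |a|²+|b|², with a, b the |0⟩, |1⟩ amplitudes.
= (25 - 1)/26 = 24/26.

0.923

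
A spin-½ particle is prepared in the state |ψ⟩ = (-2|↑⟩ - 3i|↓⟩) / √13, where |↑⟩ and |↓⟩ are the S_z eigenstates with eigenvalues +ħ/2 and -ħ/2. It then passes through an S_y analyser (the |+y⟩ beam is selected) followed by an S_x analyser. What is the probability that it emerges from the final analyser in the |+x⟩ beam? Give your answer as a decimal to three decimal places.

0.481

First analyser (S_y): P(|+y⟩) = |⟨+y|ψ⟩|² = 25/26.
After stage 1 the state is |+y⟩; P(|+x⟩) = |⟨+x|+y⟩|² = 1/2.
Joint probability = 25/26 × 1/2 = 0.481.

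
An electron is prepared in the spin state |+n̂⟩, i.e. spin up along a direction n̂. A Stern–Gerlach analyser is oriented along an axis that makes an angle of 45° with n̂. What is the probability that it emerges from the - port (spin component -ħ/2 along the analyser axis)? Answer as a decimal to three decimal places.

0.146

For spin-½, the probability of finding spin-up along an axis at angle θ to the initial spin direction is cos²(θ/2); spin-down is sin²(θ/2).
θ = 45°, so P = sin²(22.5°) ≈ 0.146.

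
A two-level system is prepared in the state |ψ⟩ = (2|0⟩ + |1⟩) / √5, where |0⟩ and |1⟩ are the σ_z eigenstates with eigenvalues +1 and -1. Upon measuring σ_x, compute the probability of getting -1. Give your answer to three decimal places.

|-x⟩ = (|0⟩ - |1⟩)/√2, so ⟨-x|ψ⟩ = (1) / (√2·√5).
P = |1|² / 10 = 1/10.

0.100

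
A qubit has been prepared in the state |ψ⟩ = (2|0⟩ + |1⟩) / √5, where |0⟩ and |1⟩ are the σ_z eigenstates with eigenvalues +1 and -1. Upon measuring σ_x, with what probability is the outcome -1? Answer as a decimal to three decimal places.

0.100

|-x⟩ = (|0⟩ - |1⟩)/√2, so ⟨-x|ψ⟩ = (1) / (√2·√5).
P = |1|² / 10 = 1/10.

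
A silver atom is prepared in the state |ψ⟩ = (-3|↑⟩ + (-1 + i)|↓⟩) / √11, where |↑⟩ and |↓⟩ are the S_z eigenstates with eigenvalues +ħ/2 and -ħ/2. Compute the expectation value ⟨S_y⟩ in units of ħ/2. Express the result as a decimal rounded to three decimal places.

-0.545

⟨σ_y⟩ = 2 Im(a* b)/(|a|²+|b|²) with a = -3, b = (-1 + i).
a* b = (3 - 3i), so ⟨σ_y⟩ = -6/11.
⟨S_y⟩ = (ħ/2)·⟨σ_y⟩.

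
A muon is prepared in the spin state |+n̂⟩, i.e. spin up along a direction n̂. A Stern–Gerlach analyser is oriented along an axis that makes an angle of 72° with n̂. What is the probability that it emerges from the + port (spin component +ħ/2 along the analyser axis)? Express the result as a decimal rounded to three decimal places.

0.655

For spin-½, the probability of finding spin-up along an axis at angle θ to the initial spin direction is cos²(θ/2); spin-down is sin²(θ/2).
θ = 72°, so P = cos²(36°) ≈ 0.655.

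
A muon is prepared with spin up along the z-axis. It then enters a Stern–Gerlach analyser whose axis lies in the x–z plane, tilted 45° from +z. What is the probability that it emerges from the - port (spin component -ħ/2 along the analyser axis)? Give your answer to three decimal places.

0.146

For spin-½, the probability of finding spin-up along an axis at angle θ to the initial spin direction is cos²(θ/2); spin-down is sin²(θ/2).
θ = 45°, so P = sin²(22.5°) ≈ 0.146.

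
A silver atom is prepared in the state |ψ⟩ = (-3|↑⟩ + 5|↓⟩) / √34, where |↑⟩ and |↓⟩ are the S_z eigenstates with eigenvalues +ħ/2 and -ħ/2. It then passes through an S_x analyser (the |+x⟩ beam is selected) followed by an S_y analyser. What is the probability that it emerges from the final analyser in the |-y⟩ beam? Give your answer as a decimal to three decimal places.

First analyser (S_x): P(|+x⟩) = |⟨+x|ψ⟩|² = 4/68.
After stage 1 the state is |+x⟩; P(|-y⟩) = |⟨-y|+x⟩|² = 1/2.
Joint probability = 4/68 × 1/2 = 0.029.

0.029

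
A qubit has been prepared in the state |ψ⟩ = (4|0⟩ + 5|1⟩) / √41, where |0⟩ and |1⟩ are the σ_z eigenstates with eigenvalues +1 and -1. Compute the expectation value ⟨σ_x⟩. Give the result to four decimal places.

0.9756

⟨σ_x⟩ = 2 Re(a* b)/(|a|²+|b|²) with a = 4, b = 5.
a* b = 20, so ⟨σ_x⟩ = 40/41.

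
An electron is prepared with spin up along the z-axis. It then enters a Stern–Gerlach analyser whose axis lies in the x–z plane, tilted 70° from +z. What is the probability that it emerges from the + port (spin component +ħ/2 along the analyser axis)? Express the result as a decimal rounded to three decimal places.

0.671

For spin-½, the probability of finding spin-up along an axis at angle θ to the initial spin direction is cos²(θ/2); spin-down is sin²(θ/2).
θ = 70°, so P = cos²(35°) ≈ 0.671.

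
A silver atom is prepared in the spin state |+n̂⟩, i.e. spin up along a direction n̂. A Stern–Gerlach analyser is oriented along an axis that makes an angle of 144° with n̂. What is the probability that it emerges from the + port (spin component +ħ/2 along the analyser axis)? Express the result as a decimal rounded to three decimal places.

For spin-½, the probability of finding spin-up along an axis at angle θ to the initial spin direction is cos²(θ/2); spin-down is sin²(θ/2).
θ = 144°, so P = cos²(72°) ≈ 0.095.

0.095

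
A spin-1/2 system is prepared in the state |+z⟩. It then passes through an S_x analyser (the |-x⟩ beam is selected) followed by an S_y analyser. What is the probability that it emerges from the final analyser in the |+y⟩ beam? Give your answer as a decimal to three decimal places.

First analyser (S_x): from |+z⟩, P(|-x⟩) = 1/2.
After stage 1 the state is |-x⟩; P(|+y⟩) = |⟨+y|-x⟩|² = 1/2.
Joint probability = 1/2 × 1/2 = 0.250.

0.250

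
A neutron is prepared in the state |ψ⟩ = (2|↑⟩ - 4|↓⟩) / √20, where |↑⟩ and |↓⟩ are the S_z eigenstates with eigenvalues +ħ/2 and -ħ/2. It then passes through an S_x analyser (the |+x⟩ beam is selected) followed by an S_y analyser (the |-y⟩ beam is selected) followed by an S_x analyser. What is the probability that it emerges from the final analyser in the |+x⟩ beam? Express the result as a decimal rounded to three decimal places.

First analyser (S_x): P(|+x⟩) = |⟨+x|ψ⟩|² = 4/40.
After stage 1 the state is |+x⟩; P(|-y⟩) = |⟨-y|+x⟩|² = 1/2.
After stage 2 the state is |-y⟩; P(|+x⟩) = |⟨+x|-y⟩|² = 1/2.
Joint probability = 4/40 × 1/2 × 1/2 = 0.025.

0.025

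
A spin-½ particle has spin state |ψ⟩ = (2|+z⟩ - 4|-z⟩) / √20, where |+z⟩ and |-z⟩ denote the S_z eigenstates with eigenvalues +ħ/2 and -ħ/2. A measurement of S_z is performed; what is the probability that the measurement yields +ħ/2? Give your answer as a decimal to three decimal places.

The +ħ/2 outcome corresponds to |+z⟩. Its amplitude in |ψ⟩ is 2/√20.
P = |2|² / 20 = 4/20.

0.200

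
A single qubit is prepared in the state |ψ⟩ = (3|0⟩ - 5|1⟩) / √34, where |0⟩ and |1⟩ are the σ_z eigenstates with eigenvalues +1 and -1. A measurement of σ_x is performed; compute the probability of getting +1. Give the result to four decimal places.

|+x⟩ = (|0⟩ + |1⟩)/√2, so ⟨+x|ψ⟩ = (-2) / (√2·√34).
P = |-2|² / 68 = 4/68.

0.0588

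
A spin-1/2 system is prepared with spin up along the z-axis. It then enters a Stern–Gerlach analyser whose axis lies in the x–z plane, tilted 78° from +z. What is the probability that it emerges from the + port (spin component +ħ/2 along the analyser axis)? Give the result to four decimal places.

For spin-½, the probability of finding spin-up along an axis at angle θ to the initial spin direction is cos²(θ/2); spin-down is sin²(θ/2).
θ = 78°, so P = cos²(39°) ≈ 0.6040.

0.6040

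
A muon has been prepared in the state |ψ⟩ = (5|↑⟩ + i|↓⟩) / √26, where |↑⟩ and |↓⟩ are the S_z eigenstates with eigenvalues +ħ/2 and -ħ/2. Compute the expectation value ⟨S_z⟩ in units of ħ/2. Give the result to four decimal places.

0.9231

⟨σ_z⟩ = |a|² - |b|² divided by |a|²+|b|², with a, b the |↑⟩, |↓⟩ amplitudes.
= (25 - 1)/26 = 24/26.
⟨S_z⟩ = (ħ/2)·⟨σ_z⟩.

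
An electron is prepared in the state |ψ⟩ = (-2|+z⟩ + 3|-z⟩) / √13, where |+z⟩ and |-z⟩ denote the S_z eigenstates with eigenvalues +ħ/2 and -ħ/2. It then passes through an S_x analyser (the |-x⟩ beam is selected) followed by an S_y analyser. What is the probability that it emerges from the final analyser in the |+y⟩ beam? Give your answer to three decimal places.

First analyser (S_x): P(|-x⟩) = |⟨-x|ψ⟩|² = 25/26.
After stage 1 the state is |-x⟩; P(|+y⟩) = |⟨+y|-x⟩|² = 1/2.
Joint probability = 25/26 × 1/2 = 0.481.

0.481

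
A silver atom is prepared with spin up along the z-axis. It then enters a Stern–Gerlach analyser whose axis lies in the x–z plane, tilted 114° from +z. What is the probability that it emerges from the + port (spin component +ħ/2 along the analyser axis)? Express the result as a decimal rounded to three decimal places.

0.297

For spin-½, the probability of finding spin-up along an axis at angle θ to the initial spin direction is cos²(θ/2); spin-down is sin²(θ/2).
θ = 114°, so P = cos²(57°) ≈ 0.297.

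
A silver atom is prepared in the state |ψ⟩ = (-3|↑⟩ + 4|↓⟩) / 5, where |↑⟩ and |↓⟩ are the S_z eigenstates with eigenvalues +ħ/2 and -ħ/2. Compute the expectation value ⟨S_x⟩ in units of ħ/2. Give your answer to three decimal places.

⟨σ_x⟩ = 2 Re(a* b)/(|a|²+|b|²) with a = -3, b = 4.
a* b = -12, so ⟨σ_x⟩ = -24/25.
⟨S_x⟩ = (ħ/2)·⟨σ_x⟩.

-0.960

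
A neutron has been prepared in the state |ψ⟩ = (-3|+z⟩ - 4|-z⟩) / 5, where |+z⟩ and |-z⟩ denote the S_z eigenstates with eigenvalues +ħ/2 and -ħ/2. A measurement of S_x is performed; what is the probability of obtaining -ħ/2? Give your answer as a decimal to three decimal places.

|-x⟩ = (|+z⟩ - |-z⟩)/√2, so ⟨-x|ψ⟩ = (1) / (√2·5).
P = |1|² / 50 = 1/50.

0.020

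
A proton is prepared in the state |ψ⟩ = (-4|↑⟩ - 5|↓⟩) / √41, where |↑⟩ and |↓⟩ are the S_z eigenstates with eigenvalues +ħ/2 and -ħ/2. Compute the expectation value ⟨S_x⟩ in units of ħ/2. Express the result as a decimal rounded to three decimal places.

⟨σ_x⟩ = 2 Re(a* b)/(|a|²+|b|²) with a = -4, b = -5.
a* b = 20, so ⟨σ_x⟩ = 40/41.
⟨S_x⟩ = (ħ/2)·⟨σ_x⟩.

0.976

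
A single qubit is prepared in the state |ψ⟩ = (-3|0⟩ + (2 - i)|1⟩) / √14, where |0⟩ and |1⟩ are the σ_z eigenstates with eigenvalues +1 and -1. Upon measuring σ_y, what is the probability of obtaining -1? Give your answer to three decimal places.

|-y⟩ = (|0⟩ - i|1⟩)/√2, so ⟨-y|ψ⟩ = (-2 + 2i) / (√2·√14).
P = |-2 + 2i|² / 28 = 8/28.

0.286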